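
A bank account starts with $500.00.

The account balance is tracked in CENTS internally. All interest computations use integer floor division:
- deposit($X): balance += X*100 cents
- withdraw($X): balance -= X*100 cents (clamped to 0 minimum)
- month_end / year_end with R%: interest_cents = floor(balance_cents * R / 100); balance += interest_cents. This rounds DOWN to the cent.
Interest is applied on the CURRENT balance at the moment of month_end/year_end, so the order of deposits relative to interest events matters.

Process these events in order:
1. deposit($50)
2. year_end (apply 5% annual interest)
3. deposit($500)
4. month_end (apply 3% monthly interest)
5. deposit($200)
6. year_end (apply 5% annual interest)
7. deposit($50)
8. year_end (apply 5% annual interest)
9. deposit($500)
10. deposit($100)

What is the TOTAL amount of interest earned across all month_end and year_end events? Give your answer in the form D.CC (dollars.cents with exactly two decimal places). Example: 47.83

Answer: 196.57

Derivation:
After 1 (deposit($50)): balance=$550.00 total_interest=$0.00
After 2 (year_end (apply 5% annual interest)): balance=$577.50 total_interest=$27.50
After 3 (deposit($500)): balance=$1077.50 total_interest=$27.50
After 4 (month_end (apply 3% monthly interest)): balance=$1109.82 total_interest=$59.82
After 5 (deposit($200)): balance=$1309.82 total_interest=$59.82
After 6 (year_end (apply 5% annual interest)): balance=$1375.31 total_interest=$125.31
After 7 (deposit($50)): balance=$1425.31 total_interest=$125.31
After 8 (year_end (apply 5% annual interest)): balance=$1496.57 total_interest=$196.57
After 9 (deposit($500)): balance=$1996.57 total_interest=$196.57
After 10 (deposit($100)): balance=$2096.57 total_interest=$196.57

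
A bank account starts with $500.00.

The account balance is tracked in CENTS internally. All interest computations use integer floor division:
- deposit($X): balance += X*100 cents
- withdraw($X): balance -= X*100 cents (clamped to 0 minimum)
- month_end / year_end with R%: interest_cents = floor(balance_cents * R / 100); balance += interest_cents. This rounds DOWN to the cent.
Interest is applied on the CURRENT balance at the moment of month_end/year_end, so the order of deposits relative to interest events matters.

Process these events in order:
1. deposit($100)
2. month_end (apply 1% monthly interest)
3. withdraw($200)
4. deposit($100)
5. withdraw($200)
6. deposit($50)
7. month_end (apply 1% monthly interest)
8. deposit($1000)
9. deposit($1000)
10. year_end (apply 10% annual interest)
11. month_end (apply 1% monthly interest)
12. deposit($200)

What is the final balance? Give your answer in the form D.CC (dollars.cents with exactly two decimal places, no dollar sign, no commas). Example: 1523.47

Answer: 2821.46

Derivation:
After 1 (deposit($100)): balance=$600.00 total_interest=$0.00
After 2 (month_end (apply 1% monthly interest)): balance=$606.00 total_interest=$6.00
After 3 (withdraw($200)): balance=$406.00 total_interest=$6.00
After 4 (deposit($100)): balance=$506.00 total_interest=$6.00
After 5 (withdraw($200)): balance=$306.00 total_interest=$6.00
After 6 (deposit($50)): balance=$356.00 total_interest=$6.00
After 7 (month_end (apply 1% monthly interest)): balance=$359.56 total_interest=$9.56
After 8 (deposit($1000)): balance=$1359.56 total_interest=$9.56
After 9 (deposit($1000)): balance=$2359.56 total_interest=$9.56
After 10 (year_end (apply 10% annual interest)): balance=$2595.51 total_interest=$245.51
After 11 (month_end (apply 1% monthly interest)): balance=$2621.46 total_interest=$271.46
After 12 (deposit($200)): balance=$2821.46 total_interest=$271.46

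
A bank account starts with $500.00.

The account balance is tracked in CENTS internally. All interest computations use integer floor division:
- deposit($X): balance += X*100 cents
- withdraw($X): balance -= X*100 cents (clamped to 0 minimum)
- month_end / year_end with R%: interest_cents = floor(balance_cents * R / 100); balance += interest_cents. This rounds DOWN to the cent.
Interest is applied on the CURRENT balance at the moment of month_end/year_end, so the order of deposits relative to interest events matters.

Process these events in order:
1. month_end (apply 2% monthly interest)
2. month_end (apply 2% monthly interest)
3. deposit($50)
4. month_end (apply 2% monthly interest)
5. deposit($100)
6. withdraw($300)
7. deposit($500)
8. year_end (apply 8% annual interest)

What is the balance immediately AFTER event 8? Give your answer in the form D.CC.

Answer: 952.12

Derivation:
After 1 (month_end (apply 2% monthly interest)): balance=$510.00 total_interest=$10.00
After 2 (month_end (apply 2% monthly interest)): balance=$520.20 total_interest=$20.20
After 3 (deposit($50)): balance=$570.20 total_interest=$20.20
After 4 (month_end (apply 2% monthly interest)): balance=$581.60 total_interest=$31.60
After 5 (deposit($100)): balance=$681.60 total_interest=$31.60
After 6 (withdraw($300)): balance=$381.60 total_interest=$31.60
After 7 (deposit($500)): balance=$881.60 total_interest=$31.60
After 8 (year_end (apply 8% annual interest)): balance=$952.12 total_interest=$102.12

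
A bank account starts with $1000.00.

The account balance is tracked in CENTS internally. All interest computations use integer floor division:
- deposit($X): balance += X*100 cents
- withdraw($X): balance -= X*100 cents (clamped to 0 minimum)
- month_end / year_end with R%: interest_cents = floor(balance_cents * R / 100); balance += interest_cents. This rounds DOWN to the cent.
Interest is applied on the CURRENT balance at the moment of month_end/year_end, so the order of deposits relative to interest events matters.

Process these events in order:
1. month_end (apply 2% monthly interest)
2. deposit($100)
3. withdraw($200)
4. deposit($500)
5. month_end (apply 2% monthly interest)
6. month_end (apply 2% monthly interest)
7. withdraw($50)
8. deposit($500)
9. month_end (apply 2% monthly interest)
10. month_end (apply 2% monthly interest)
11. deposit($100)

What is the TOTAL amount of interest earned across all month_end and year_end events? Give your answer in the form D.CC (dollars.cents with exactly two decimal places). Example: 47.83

After 1 (month_end (apply 2% monthly interest)): balance=$1020.00 total_interest=$20.00
After 2 (deposit($100)): balance=$1120.00 total_interest=$20.00
After 3 (withdraw($200)): balance=$920.00 total_interest=$20.00
After 4 (deposit($500)): balance=$1420.00 total_interest=$20.00
After 5 (month_end (apply 2% monthly interest)): balance=$1448.40 total_interest=$48.40
After 6 (month_end (apply 2% monthly interest)): balance=$1477.36 total_interest=$77.36
After 7 (withdraw($50)): balance=$1427.36 total_interest=$77.36
After 8 (deposit($500)): balance=$1927.36 total_interest=$77.36
After 9 (month_end (apply 2% monthly interest)): balance=$1965.90 total_interest=$115.90
After 10 (month_end (apply 2% monthly interest)): balance=$2005.21 total_interest=$155.21
After 11 (deposit($100)): balance=$2105.21 total_interest=$155.21

Answer: 155.21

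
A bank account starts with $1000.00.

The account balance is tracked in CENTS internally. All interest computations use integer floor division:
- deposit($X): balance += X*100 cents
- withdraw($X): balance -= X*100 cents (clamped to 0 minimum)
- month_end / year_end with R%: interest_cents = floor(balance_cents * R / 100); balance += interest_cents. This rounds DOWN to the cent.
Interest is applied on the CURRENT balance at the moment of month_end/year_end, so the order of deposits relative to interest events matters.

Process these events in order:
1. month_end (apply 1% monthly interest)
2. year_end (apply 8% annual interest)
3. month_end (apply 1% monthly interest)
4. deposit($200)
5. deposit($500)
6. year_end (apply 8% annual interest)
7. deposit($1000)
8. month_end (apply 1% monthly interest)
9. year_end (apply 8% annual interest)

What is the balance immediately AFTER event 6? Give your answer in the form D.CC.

Answer: 1945.83

Derivation:
After 1 (month_end (apply 1% monthly interest)): balance=$1010.00 total_interest=$10.00
After 2 (year_end (apply 8% annual interest)): balance=$1090.80 total_interest=$90.80
After 3 (month_end (apply 1% monthly interest)): balance=$1101.70 total_interest=$101.70
After 4 (deposit($200)): balance=$1301.70 total_interest=$101.70
After 5 (deposit($500)): balance=$1801.70 total_interest=$101.70
After 6 (year_end (apply 8% annual interest)): balance=$1945.83 total_interest=$245.83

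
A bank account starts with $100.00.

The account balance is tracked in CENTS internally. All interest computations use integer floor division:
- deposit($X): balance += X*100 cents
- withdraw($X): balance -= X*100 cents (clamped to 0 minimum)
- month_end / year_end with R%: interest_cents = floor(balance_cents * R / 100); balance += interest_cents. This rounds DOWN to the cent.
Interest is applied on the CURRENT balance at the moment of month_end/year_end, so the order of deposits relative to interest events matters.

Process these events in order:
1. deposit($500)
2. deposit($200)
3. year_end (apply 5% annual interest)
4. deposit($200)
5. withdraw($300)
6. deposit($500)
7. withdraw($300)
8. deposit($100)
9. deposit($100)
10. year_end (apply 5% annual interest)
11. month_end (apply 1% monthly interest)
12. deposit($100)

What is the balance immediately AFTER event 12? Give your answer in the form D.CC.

Answer: 1308.97

Derivation:
After 1 (deposit($500)): balance=$600.00 total_interest=$0.00
After 2 (deposit($200)): balance=$800.00 total_interest=$0.00
After 3 (year_end (apply 5% annual interest)): balance=$840.00 total_interest=$40.00
After 4 (deposit($200)): balance=$1040.00 total_interest=$40.00
After 5 (withdraw($300)): balance=$740.00 total_interest=$40.00
After 6 (deposit($500)): balance=$1240.00 total_interest=$40.00
After 7 (withdraw($300)): balance=$940.00 total_interest=$40.00
After 8 (deposit($100)): balance=$1040.00 total_interest=$40.00
After 9 (deposit($100)): balance=$1140.00 total_interest=$40.00
After 10 (year_end (apply 5% annual interest)): balance=$1197.00 total_interest=$97.00
After 11 (month_end (apply 1% monthly interest)): balance=$1208.97 total_interest=$108.97
After 12 (deposit($100)): balance=$1308.97 total_interest=$108.97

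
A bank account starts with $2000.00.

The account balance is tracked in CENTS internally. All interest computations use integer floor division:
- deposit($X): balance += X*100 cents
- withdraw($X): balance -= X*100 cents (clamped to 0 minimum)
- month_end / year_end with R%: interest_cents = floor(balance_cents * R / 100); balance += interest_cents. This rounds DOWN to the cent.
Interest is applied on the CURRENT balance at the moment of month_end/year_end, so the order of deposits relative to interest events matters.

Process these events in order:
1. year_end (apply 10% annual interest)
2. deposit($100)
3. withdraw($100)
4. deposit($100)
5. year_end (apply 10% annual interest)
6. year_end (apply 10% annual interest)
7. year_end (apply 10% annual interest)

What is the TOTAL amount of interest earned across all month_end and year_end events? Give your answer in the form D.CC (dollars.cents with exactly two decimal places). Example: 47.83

After 1 (year_end (apply 10% annual interest)): balance=$2200.00 total_interest=$200.00
After 2 (deposit($100)): balance=$2300.00 total_interest=$200.00
After 3 (withdraw($100)): balance=$2200.00 total_interest=$200.00
After 4 (deposit($100)): balance=$2300.00 total_interest=$200.00
After 5 (year_end (apply 10% annual interest)): balance=$2530.00 total_interest=$430.00
After 6 (year_end (apply 10% annual interest)): balance=$2783.00 total_interest=$683.00
After 7 (year_end (apply 10% annual interest)): balance=$3061.30 total_interest=$961.30

Answer: 961.30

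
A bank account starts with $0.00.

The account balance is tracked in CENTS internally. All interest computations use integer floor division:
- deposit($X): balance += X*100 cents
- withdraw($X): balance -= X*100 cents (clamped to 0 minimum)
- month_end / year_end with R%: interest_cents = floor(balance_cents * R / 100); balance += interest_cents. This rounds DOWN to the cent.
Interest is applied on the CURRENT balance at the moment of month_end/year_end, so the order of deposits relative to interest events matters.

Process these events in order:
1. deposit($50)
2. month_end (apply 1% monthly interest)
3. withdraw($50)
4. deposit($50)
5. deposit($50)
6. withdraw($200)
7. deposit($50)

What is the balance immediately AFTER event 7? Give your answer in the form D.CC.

After 1 (deposit($50)): balance=$50.00 total_interest=$0.00
After 2 (month_end (apply 1% monthly interest)): balance=$50.50 total_interest=$0.50
After 3 (withdraw($50)): balance=$0.50 total_interest=$0.50
After 4 (deposit($50)): balance=$50.50 total_interest=$0.50
After 5 (deposit($50)): balance=$100.50 total_interest=$0.50
After 6 (withdraw($200)): balance=$0.00 total_interest=$0.50
After 7 (deposit($50)): balance=$50.00 total_interest=$0.50

Answer: 50.00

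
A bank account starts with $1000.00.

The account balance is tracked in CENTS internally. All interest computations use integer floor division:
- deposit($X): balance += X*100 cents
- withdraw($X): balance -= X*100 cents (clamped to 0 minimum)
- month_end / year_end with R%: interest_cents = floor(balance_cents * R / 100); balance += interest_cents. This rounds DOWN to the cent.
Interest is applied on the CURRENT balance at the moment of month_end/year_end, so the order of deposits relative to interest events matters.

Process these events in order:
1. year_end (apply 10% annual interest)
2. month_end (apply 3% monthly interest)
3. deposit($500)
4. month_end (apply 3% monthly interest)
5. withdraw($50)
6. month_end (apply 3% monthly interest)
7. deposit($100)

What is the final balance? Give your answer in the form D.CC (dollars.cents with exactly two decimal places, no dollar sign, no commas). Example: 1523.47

After 1 (year_end (apply 10% annual interest)): balance=$1100.00 total_interest=$100.00
After 2 (month_end (apply 3% monthly interest)): balance=$1133.00 total_interest=$133.00
After 3 (deposit($500)): balance=$1633.00 total_interest=$133.00
After 4 (month_end (apply 3% monthly interest)): balance=$1681.99 total_interest=$181.99
After 5 (withdraw($50)): balance=$1631.99 total_interest=$181.99
After 6 (month_end (apply 3% monthly interest)): balance=$1680.94 total_interest=$230.94
After 7 (deposit($100)): balance=$1780.94 total_interest=$230.94

Answer: 1780.94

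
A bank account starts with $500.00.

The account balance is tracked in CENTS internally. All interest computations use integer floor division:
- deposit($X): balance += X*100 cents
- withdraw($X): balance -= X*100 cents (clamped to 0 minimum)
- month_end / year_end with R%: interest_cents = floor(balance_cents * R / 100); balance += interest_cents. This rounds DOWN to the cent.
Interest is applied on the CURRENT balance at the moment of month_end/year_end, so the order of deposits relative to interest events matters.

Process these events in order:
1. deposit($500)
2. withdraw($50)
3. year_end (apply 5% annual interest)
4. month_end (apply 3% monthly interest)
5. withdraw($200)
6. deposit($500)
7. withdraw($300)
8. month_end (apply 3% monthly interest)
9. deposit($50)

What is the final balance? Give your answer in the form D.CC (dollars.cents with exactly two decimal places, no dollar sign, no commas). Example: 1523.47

After 1 (deposit($500)): balance=$1000.00 total_interest=$0.00
After 2 (withdraw($50)): balance=$950.00 total_interest=$0.00
After 3 (year_end (apply 5% annual interest)): balance=$997.50 total_interest=$47.50
After 4 (month_end (apply 3% monthly interest)): balance=$1027.42 total_interest=$77.42
After 5 (withdraw($200)): balance=$827.42 total_interest=$77.42
After 6 (deposit($500)): balance=$1327.42 total_interest=$77.42
After 7 (withdraw($300)): balance=$1027.42 total_interest=$77.42
After 8 (month_end (apply 3% monthly interest)): balance=$1058.24 total_interest=$108.24
After 9 (deposit($50)): balance=$1108.24 total_interest=$108.24

Answer: 1108.24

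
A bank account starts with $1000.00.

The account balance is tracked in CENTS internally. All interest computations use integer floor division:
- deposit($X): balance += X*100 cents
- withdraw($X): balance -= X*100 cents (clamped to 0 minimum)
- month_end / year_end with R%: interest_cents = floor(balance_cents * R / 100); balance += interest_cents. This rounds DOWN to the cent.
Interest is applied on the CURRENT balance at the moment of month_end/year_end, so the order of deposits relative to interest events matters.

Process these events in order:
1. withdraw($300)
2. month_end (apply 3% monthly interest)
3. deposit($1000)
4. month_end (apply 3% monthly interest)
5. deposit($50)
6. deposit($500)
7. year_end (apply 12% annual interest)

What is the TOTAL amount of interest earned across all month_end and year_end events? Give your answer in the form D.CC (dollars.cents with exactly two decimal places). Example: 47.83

Answer: 351.34

Derivation:
After 1 (withdraw($300)): balance=$700.00 total_interest=$0.00
After 2 (month_end (apply 3% monthly interest)): balance=$721.00 total_interest=$21.00
After 3 (deposit($1000)): balance=$1721.00 total_interest=$21.00
After 4 (month_end (apply 3% monthly interest)): balance=$1772.63 total_interest=$72.63
After 5 (deposit($50)): balance=$1822.63 total_interest=$72.63
After 6 (deposit($500)): balance=$2322.63 total_interest=$72.63
After 7 (year_end (apply 12% annual interest)): balance=$2601.34 total_interest=$351.34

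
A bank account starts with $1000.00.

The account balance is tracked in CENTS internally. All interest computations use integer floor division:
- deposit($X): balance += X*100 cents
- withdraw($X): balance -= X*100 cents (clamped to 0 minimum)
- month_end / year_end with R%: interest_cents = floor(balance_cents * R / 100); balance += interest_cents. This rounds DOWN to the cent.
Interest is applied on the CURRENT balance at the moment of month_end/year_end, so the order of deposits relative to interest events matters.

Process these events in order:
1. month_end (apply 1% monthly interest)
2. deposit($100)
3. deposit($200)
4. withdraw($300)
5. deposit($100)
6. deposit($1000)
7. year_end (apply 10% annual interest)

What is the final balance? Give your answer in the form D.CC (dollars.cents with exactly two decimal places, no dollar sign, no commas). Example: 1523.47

Answer: 2321.00

Derivation:
After 1 (month_end (apply 1% monthly interest)): balance=$1010.00 total_interest=$10.00
After 2 (deposit($100)): balance=$1110.00 total_interest=$10.00
After 3 (deposit($200)): balance=$1310.00 total_interest=$10.00
After 4 (withdraw($300)): balance=$1010.00 total_interest=$10.00
After 5 (deposit($100)): balance=$1110.00 total_interest=$10.00
After 6 (deposit($1000)): balance=$2110.00 total_interest=$10.00
After 7 (year_end (apply 10% annual interest)): balance=$2321.00 total_interest=$221.00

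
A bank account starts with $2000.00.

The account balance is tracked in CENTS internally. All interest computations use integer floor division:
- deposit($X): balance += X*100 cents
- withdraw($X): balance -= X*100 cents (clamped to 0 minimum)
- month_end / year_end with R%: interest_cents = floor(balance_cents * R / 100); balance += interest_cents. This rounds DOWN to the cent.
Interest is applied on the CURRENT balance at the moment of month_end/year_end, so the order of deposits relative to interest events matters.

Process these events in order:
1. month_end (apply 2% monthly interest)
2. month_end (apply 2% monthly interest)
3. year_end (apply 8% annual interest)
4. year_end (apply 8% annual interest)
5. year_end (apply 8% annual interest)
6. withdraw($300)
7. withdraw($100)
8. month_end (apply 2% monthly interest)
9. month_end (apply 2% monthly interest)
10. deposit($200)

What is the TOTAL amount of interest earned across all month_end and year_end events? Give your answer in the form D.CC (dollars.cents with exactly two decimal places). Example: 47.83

After 1 (month_end (apply 2% monthly interest)): balance=$2040.00 total_interest=$40.00
After 2 (month_end (apply 2% monthly interest)): balance=$2080.80 total_interest=$80.80
After 3 (year_end (apply 8% annual interest)): balance=$2247.26 total_interest=$247.26
After 4 (year_end (apply 8% annual interest)): balance=$2427.04 total_interest=$427.04
After 5 (year_end (apply 8% annual interest)): balance=$2621.20 total_interest=$621.20
After 6 (withdraw($300)): balance=$2321.20 total_interest=$621.20
After 7 (withdraw($100)): balance=$2221.20 total_interest=$621.20
After 8 (month_end (apply 2% monthly interest)): balance=$2265.62 total_interest=$665.62
After 9 (month_end (apply 2% monthly interest)): balance=$2310.93 total_interest=$710.93
After 10 (deposit($200)): balance=$2510.93 total_interest=$710.93

Answer: 710.93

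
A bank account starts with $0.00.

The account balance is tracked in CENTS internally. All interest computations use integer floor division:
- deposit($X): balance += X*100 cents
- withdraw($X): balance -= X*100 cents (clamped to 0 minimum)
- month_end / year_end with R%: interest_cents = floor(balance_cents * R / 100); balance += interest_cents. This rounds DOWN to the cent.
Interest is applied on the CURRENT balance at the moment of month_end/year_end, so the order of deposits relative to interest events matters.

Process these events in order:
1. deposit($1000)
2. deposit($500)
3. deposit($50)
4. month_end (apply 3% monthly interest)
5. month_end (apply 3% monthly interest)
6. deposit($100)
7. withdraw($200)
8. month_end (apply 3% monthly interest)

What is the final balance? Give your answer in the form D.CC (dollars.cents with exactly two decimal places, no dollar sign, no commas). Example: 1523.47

Answer: 1590.72

Derivation:
After 1 (deposit($1000)): balance=$1000.00 total_interest=$0.00
After 2 (deposit($500)): balance=$1500.00 total_interest=$0.00
After 3 (deposit($50)): balance=$1550.00 total_interest=$0.00
After 4 (month_end (apply 3% monthly interest)): balance=$1596.50 total_interest=$46.50
After 5 (month_end (apply 3% monthly interest)): balance=$1644.39 total_interest=$94.39
After 6 (deposit($100)): balance=$1744.39 total_interest=$94.39
After 7 (withdraw($200)): balance=$1544.39 total_interest=$94.39
After 8 (month_end (apply 3% monthly interest)): balance=$1590.72 total_interest=$140.72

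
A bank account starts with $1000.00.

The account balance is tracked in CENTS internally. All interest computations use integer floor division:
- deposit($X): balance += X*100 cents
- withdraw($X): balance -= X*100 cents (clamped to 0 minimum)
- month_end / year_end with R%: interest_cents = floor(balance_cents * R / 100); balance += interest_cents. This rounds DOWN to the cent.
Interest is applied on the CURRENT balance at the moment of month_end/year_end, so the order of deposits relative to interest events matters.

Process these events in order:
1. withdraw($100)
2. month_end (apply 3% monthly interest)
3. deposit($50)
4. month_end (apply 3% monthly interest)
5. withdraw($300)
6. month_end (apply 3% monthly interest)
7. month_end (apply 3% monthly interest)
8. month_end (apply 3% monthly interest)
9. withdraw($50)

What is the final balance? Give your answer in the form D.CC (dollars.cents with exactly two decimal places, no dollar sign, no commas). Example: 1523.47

Answer: 721.78

Derivation:
After 1 (withdraw($100)): balance=$900.00 total_interest=$0.00
After 2 (month_end (apply 3% monthly interest)): balance=$927.00 total_interest=$27.00
After 3 (deposit($50)): balance=$977.00 total_interest=$27.00
After 4 (month_end (apply 3% monthly interest)): balance=$1006.31 total_interest=$56.31
After 5 (withdraw($300)): balance=$706.31 total_interest=$56.31
After 6 (month_end (apply 3% monthly interest)): balance=$727.49 total_interest=$77.49
After 7 (month_end (apply 3% monthly interest)): balance=$749.31 total_interest=$99.31
After 8 (month_end (apply 3% monthly interest)): balance=$771.78 total_interest=$121.78
After 9 (withdraw($50)): balance=$721.78 total_interest=$121.78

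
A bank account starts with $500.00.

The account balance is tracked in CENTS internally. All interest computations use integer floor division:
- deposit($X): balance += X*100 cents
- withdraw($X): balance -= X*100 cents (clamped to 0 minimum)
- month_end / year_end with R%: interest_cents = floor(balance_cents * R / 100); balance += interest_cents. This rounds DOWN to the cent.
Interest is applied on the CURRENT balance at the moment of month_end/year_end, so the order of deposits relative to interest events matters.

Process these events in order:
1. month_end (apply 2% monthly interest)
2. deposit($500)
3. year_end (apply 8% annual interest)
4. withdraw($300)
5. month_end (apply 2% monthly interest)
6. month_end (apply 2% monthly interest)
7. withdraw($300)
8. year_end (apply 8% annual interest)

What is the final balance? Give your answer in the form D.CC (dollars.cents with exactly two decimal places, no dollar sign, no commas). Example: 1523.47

Answer: 564.55

Derivation:
After 1 (month_end (apply 2% monthly interest)): balance=$510.00 total_interest=$10.00
After 2 (deposit($500)): balance=$1010.00 total_interest=$10.00
After 3 (year_end (apply 8% annual interest)): balance=$1090.80 total_interest=$90.80
After 4 (withdraw($300)): balance=$790.80 total_interest=$90.80
After 5 (month_end (apply 2% monthly interest)): balance=$806.61 total_interest=$106.61
After 6 (month_end (apply 2% monthly interest)): balance=$822.74 total_interest=$122.74
After 7 (withdraw($300)): balance=$522.74 total_interest=$122.74
After 8 (year_end (apply 8% annual interest)): balance=$564.55 total_interest=$164.55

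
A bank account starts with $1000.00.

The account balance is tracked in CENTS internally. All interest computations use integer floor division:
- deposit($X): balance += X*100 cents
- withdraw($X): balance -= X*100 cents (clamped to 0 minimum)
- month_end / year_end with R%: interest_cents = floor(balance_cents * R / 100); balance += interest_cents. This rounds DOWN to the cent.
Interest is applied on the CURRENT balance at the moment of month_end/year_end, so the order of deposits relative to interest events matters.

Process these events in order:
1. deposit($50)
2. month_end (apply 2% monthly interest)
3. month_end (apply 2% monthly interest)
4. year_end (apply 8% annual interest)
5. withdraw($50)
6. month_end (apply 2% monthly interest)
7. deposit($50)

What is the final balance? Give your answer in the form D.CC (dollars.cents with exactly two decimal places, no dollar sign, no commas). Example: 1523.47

Answer: 1202.40

Derivation:
After 1 (deposit($50)): balance=$1050.00 total_interest=$0.00
After 2 (month_end (apply 2% monthly interest)): balance=$1071.00 total_interest=$21.00
After 3 (month_end (apply 2% monthly interest)): balance=$1092.42 total_interest=$42.42
After 4 (year_end (apply 8% annual interest)): balance=$1179.81 total_interest=$129.81
After 5 (withdraw($50)): balance=$1129.81 total_interest=$129.81
After 6 (month_end (apply 2% monthly interest)): balance=$1152.40 total_interest=$152.40
After 7 (deposit($50)): balance=$1202.40 total_interest=$152.40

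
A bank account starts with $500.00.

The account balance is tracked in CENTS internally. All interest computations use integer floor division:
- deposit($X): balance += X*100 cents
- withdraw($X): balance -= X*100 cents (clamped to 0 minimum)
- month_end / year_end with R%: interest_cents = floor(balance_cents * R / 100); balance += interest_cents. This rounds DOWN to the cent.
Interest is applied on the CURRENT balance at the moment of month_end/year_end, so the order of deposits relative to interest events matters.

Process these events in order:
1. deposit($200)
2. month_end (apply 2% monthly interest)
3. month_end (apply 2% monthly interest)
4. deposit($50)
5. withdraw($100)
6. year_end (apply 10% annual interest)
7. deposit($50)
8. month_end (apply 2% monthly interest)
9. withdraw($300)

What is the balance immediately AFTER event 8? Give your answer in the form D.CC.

Answer: 812.02

Derivation:
After 1 (deposit($200)): balance=$700.00 total_interest=$0.00
After 2 (month_end (apply 2% monthly interest)): balance=$714.00 total_interest=$14.00
After 3 (month_end (apply 2% monthly interest)): balance=$728.28 total_interest=$28.28
After 4 (deposit($50)): balance=$778.28 total_interest=$28.28
After 5 (withdraw($100)): balance=$678.28 total_interest=$28.28
After 6 (year_end (apply 10% annual interest)): balance=$746.10 total_interest=$96.10
After 7 (deposit($50)): balance=$796.10 total_interest=$96.10
After 8 (month_end (apply 2% monthly interest)): balance=$812.02 total_interest=$112.02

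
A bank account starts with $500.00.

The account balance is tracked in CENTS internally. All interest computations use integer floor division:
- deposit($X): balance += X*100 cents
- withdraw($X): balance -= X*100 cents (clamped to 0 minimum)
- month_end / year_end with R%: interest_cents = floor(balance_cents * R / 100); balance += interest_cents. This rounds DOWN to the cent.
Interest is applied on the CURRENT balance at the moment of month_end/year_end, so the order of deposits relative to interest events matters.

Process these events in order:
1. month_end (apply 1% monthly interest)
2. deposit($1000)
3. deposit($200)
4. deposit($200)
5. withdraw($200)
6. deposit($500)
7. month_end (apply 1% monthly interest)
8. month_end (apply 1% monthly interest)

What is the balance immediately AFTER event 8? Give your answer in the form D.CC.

Answer: 2249.32

Derivation:
After 1 (month_end (apply 1% monthly interest)): balance=$505.00 total_interest=$5.00
After 2 (deposit($1000)): balance=$1505.00 total_interest=$5.00
After 3 (deposit($200)): balance=$1705.00 total_interest=$5.00
After 4 (deposit($200)): balance=$1905.00 total_interest=$5.00
After 5 (withdraw($200)): balance=$1705.00 total_interest=$5.00
After 6 (deposit($500)): balance=$2205.00 total_interest=$5.00
After 7 (month_end (apply 1% monthly interest)): balance=$2227.05 total_interest=$27.05
After 8 (month_end (apply 1% monthly interest)): balance=$2249.32 total_interest=$49.32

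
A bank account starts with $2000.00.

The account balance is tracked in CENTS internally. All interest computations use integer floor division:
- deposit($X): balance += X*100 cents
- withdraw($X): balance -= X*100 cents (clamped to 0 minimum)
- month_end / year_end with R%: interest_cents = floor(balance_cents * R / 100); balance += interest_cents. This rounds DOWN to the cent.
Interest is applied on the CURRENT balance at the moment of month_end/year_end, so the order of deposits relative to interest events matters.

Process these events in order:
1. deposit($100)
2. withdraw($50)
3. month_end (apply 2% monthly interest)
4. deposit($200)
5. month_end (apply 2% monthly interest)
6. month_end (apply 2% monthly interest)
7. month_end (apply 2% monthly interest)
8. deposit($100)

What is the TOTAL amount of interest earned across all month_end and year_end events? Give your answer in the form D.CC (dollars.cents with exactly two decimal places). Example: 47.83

Answer: 181.22

Derivation:
After 1 (deposit($100)): balance=$2100.00 total_interest=$0.00
After 2 (withdraw($50)): balance=$2050.00 total_interest=$0.00
After 3 (month_end (apply 2% monthly interest)): balance=$2091.00 total_interest=$41.00
After 4 (deposit($200)): balance=$2291.00 total_interest=$41.00
After 5 (month_end (apply 2% monthly interest)): balance=$2336.82 total_interest=$86.82
After 6 (month_end (apply 2% monthly interest)): balance=$2383.55 total_interest=$133.55
After 7 (month_end (apply 2% monthly interest)): balance=$2431.22 total_interest=$181.22
After 8 (deposit($100)): balance=$2531.22 total_interest=$181.22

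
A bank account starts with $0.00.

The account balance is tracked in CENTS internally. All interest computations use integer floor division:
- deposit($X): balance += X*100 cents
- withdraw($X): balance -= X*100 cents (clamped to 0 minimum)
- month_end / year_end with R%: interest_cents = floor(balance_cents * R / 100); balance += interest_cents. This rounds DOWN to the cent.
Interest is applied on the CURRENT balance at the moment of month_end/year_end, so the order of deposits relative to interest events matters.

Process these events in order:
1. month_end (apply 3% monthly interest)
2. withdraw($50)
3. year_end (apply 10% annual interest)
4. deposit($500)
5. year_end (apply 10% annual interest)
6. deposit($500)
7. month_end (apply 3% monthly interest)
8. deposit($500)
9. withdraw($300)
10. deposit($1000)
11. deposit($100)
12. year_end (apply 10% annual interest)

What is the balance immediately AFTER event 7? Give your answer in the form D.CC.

After 1 (month_end (apply 3% monthly interest)): balance=$0.00 total_interest=$0.00
After 2 (withdraw($50)): balance=$0.00 total_interest=$0.00
After 3 (year_end (apply 10% annual interest)): balance=$0.00 total_interest=$0.00
After 4 (deposit($500)): balance=$500.00 total_interest=$0.00
After 5 (year_end (apply 10% annual interest)): balance=$550.00 total_interest=$50.00
After 6 (deposit($500)): balance=$1050.00 total_interest=$50.00
After 7 (month_end (apply 3% monthly interest)): balance=$1081.50 total_interest=$81.50

Answer: 1081.50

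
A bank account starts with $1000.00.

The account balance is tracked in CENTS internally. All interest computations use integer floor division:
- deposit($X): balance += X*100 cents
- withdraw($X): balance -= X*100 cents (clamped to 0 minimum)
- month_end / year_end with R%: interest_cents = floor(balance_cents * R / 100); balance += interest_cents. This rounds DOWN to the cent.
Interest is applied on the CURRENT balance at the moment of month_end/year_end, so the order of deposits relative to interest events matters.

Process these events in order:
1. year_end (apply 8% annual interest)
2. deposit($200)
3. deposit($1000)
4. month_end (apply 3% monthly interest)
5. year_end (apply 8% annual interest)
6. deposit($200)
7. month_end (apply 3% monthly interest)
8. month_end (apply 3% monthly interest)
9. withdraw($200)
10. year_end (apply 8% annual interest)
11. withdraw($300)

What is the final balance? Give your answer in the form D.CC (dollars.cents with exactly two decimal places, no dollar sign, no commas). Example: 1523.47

Answer: 2619.13

Derivation:
After 1 (year_end (apply 8% annual interest)): balance=$1080.00 total_interest=$80.00
After 2 (deposit($200)): balance=$1280.00 total_interest=$80.00
After 3 (deposit($1000)): balance=$2280.00 total_interest=$80.00
After 4 (month_end (apply 3% monthly interest)): balance=$2348.40 total_interest=$148.40
After 5 (year_end (apply 8% annual interest)): balance=$2536.27 total_interest=$336.27
After 6 (deposit($200)): balance=$2736.27 total_interest=$336.27
After 7 (month_end (apply 3% monthly interest)): balance=$2818.35 total_interest=$418.35
After 8 (month_end (apply 3% monthly interest)): balance=$2902.90 total_interest=$502.90
After 9 (withdraw($200)): balance=$2702.90 total_interest=$502.90
After 10 (year_end (apply 8% annual interest)): balance=$2919.13 total_interest=$719.13
After 11 (withdraw($300)): balance=$2619.13 total_interest=$719.13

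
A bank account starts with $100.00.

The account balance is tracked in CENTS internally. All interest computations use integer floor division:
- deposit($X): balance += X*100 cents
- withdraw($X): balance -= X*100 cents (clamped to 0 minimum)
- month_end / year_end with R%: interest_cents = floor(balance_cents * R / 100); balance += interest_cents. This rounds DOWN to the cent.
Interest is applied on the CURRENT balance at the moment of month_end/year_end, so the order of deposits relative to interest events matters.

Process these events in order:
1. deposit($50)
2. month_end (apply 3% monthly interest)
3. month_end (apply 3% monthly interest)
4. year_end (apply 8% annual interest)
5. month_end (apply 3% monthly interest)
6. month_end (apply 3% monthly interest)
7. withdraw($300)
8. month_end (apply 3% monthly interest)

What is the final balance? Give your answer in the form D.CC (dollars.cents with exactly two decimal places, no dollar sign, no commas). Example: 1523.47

Answer: 0.00

Derivation:
After 1 (deposit($50)): balance=$150.00 total_interest=$0.00
After 2 (month_end (apply 3% monthly interest)): balance=$154.50 total_interest=$4.50
After 3 (month_end (apply 3% monthly interest)): balance=$159.13 total_interest=$9.13
After 4 (year_end (apply 8% annual interest)): balance=$171.86 total_interest=$21.86
After 5 (month_end (apply 3% monthly interest)): balance=$177.01 total_interest=$27.01
After 6 (month_end (apply 3% monthly interest)): balance=$182.32 total_interest=$32.32
After 7 (withdraw($300)): balance=$0.00 total_interest=$32.32
After 8 (month_end (apply 3% monthly interest)): balance=$0.00 total_interest=$32.32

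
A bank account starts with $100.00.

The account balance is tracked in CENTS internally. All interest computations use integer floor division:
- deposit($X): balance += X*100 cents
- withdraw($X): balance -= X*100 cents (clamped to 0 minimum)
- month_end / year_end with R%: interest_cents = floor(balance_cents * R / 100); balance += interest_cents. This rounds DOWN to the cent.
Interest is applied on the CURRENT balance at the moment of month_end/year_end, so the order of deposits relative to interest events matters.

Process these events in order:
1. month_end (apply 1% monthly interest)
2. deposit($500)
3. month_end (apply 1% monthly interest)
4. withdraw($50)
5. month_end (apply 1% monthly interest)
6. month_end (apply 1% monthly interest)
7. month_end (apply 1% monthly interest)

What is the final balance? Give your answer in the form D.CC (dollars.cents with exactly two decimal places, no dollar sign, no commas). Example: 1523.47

After 1 (month_end (apply 1% monthly interest)): balance=$101.00 total_interest=$1.00
After 2 (deposit($500)): balance=$601.00 total_interest=$1.00
After 3 (month_end (apply 1% monthly interest)): balance=$607.01 total_interest=$7.01
After 4 (withdraw($50)): balance=$557.01 total_interest=$7.01
After 5 (month_end (apply 1% monthly interest)): balance=$562.58 total_interest=$12.58
After 6 (month_end (apply 1% monthly interest)): balance=$568.20 total_interest=$18.20
After 7 (month_end (apply 1% monthly interest)): balance=$573.88 total_interest=$23.88

Answer: 573.88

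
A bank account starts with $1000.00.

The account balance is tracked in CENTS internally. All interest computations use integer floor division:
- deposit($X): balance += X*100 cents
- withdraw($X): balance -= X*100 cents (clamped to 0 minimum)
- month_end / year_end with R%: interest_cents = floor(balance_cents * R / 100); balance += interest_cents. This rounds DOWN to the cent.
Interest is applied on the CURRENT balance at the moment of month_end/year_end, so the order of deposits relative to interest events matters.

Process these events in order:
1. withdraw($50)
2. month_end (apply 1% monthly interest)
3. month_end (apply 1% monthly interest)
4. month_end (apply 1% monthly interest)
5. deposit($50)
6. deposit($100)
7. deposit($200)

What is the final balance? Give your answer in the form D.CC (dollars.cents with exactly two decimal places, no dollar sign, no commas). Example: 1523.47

Answer: 1328.78

Derivation:
After 1 (withdraw($50)): balance=$950.00 total_interest=$0.00
After 2 (month_end (apply 1% monthly interest)): balance=$959.50 total_interest=$9.50
After 3 (month_end (apply 1% monthly interest)): balance=$969.09 total_interest=$19.09
After 4 (month_end (apply 1% monthly interest)): balance=$978.78 total_interest=$28.78
After 5 (deposit($50)): balance=$1028.78 total_interest=$28.78
After 6 (deposit($100)): balance=$1128.78 total_interest=$28.78
After 7 (deposit($200)): balance=$1328.78 total_interest=$28.78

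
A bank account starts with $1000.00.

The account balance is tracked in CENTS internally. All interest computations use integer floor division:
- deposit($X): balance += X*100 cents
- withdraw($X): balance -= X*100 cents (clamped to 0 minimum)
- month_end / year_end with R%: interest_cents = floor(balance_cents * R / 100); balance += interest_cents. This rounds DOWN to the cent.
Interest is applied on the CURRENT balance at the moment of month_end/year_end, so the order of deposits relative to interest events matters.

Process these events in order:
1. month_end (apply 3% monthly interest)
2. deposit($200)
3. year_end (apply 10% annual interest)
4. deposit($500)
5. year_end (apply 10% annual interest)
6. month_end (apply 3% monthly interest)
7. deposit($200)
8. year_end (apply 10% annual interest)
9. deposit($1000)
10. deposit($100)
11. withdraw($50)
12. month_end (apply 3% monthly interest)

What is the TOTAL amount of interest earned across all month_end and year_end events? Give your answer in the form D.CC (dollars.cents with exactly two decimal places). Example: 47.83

Answer: 736.76

Derivation:
After 1 (month_end (apply 3% monthly interest)): balance=$1030.00 total_interest=$30.00
After 2 (deposit($200)): balance=$1230.00 total_interest=$30.00
After 3 (year_end (apply 10% annual interest)): balance=$1353.00 total_interest=$153.00
After 4 (deposit($500)): balance=$1853.00 total_interest=$153.00
After 5 (year_end (apply 10% annual interest)): balance=$2038.30 total_interest=$338.30
After 6 (month_end (apply 3% monthly interest)): balance=$2099.44 total_interest=$399.44
After 7 (deposit($200)): balance=$2299.44 total_interest=$399.44
After 8 (year_end (apply 10% annual interest)): balance=$2529.38 total_interest=$629.38
After 9 (deposit($1000)): balance=$3529.38 total_interest=$629.38
After 10 (deposit($100)): balance=$3629.38 total_interest=$629.38
After 11 (withdraw($50)): balance=$3579.38 total_interest=$629.38
After 12 (month_end (apply 3% monthly interest)): balance=$3686.76 total_interest=$736.76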